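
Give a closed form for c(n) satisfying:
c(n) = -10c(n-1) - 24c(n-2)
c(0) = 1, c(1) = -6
Characteristic equation: x² + 10x + 24 = 0, which factors as (x - (-6))(x - (-4)) = 0.
Roots r₁ = -6, r₂ = -4 (distinct).
General solution: c(n) = A·(-6)^n + B·(-4)^n.
From c(0) = 1: A + B = 1.
From c(1) = -6: -6A - 4B = -6.
Solving: A = 1, B = 0.
So c(n) = \left(-6\right)^{n}.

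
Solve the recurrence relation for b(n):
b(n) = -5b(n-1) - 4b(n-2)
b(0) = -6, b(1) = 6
Characteristic equation: x² + 5x + 4 = 0, which factors as (x - (-4))(x - (-1)) = 0.
Roots r₁ = -4, r₂ = -1 (distinct).
General solution: b(n) = A·(-4)^n + B·(-1)^n.
From b(0) = -6: A + B = -6.
From b(1) = 6: -4A - B = 6.
Solving: A = 0, B = -6.
So b(n) = - 6 \left(-1\right)^{n}.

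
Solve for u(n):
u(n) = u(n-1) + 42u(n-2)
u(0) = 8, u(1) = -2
Characteristic equation: x² - x - 42 = 0, which factors as (x - (7))(x - (-6)) = 0.
Roots r₁ = 7, r₂ = -6 (distinct).
General solution: u(n) = A·(7)^n + B·(-6)^n.
From u(0) = 8: A + B = 8.
From u(1) = -2: 7A - 6B = -2.
Solving: A = \frac{46}{13}, B = \frac{58}{13}.
So u(n) = \frac{58 \left(-6\right)^{n}}{13} + \frac{46 \cdot 7^{n}}{13}.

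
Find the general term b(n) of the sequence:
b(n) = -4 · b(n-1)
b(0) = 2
Pure geometric recurrence with ratio -4.
By induction b(n) = b(0) · (-4)^n = 2 \left(-4\right)^{n}.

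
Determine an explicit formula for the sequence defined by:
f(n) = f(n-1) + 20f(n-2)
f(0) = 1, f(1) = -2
Characteristic equation: x² - x - 20 = 0, which factors as (x - (-4))(x - (5)) = 0.
Roots r₁ = -4, r₂ = 5 (distinct).
General solution: f(n) = A·(-4)^n + B·(5)^n.
From f(0) = 1: A + B = 1.
From f(1) = -2: -4A + 5B = -2.
Solving: A = \frac{7}{9}, B = \frac{2}{9}.
So f(n) = \frac{7 \left(-4\right)^{n}}{9} + \frac{2 \cdot 5^{n}}{9}.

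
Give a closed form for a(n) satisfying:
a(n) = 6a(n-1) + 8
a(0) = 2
First-order linear non-homogeneous.
Homogeneous solution: a_h(n) = A·(6)^n.
Try constant particular solution a_p = K: K = 6K + 8 ⇒ K = - \frac{8}{5}.
General: a(n) = A·(6)^n - \frac{8}{5}.
Apply a(0) = 2: A - \frac{8}{5} = 2 ⇒ A = \frac{18}{5}.
So a(n) = \frac{18 \cdot 6^{n}}{5} - \frac{8}{5}.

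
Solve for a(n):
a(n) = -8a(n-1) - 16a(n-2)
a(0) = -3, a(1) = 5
Characteristic equation: x² + 8x + 16 = 0, which is (x - (-4))².
Repeated root r = -4.
General solution: a(n) = (A + Bn)·(-4)^n.
From a(0) = -3: A = -3.
From a(1) = 5: (A + B)·(-4) = 5 ⇒ B = \frac{7}{4}.
So a(n) = \left(\frac{7 n}{4} - 3\right) \cdot (-4)^n.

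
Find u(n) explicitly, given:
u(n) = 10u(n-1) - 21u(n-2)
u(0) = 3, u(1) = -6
Characteristic equation: x² - 10x + 21 = 0, which factors as (x - (7))(x - (3)) = 0.
Roots r₁ = 7, r₂ = 3 (distinct).
General solution: u(n) = A·(7)^n + B·(3)^n.
From u(0) = 3: A + B = 3.
From u(1) = -6: 7A + 3B = -6.
Solving: A = - \frac{15}{4}, B = \frac{27}{4}.
So u(n) = \frac{27 \cdot 3^{n}}{4} - \frac{15 \cdot 7^{n}}{4}.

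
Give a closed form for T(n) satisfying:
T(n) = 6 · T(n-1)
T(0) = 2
Pure geometric recurrence with ratio 6.
By induction T(n) = T(0) · (6)^n = 2 \cdot 6^{n}.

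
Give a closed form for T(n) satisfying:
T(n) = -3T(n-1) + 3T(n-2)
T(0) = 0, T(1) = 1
Characteristic equation: x² + 3x - 3 = 0.
Discriminant Δ = (-3)² + 4·(3) = 21.
Roots r₁,₂ = (-3 ± √21)/2, so r₁ = - \frac{3}{2} + \frac{\sqrt{21}}{2}, r₂ = - \frac{\sqrt{21}}{2} - \frac{3}{2}.
General solution: T(n) = A·r₁^n + B·r₂^n.
From the initial conditions, A + B = 0 and r₁A + r₂B = 1.
Since r₁ - r₂ = √21: A = (1 - (0)r₂)/√21 = \frac{\sqrt{21}}{21}, and B = 0 - A = - \frac{\sqrt{21}}{21}.
So T(n) = \left(\frac{\sqrt{21}}{21}\right)\left(- \frac{3}{2} + \frac{\sqrt{21}}{2}\right)^n + \left(- \frac{\sqrt{21}}{21}\right)\left(- \frac{\sqrt{21}}{2} - \frac{3}{2}\right)^n.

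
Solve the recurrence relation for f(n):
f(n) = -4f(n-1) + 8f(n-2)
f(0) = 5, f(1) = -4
Characteristic equation: x² + 4x - 8 = 0.
Discriminant Δ = (-4)² + 4·(8) = 48.
Roots r₁,₂ = (-4 ± √48)/2, so r₁ = -2 + 2 \sqrt{3}, r₂ = - 2 \sqrt{3} - 2.
General solution: f(n) = A·r₁^n + B·r₂^n.
From the initial conditions, A + B = 5 and r₁A + r₂B = -4.
Since r₁ - r₂ = √48: A = (-4 - (5)r₂)/√48 = \frac{\sqrt{3}}{2} + \frac{5}{2}, and B = 5 - A = \frac{5}{2} - \frac{\sqrt{3}}{2}.
So f(n) = \left(\frac{\sqrt{3}}{2} + \frac{5}{2}\right)\left(-2 + 2 \sqrt{3}\right)^n + \left(\frac{5}{2} - \frac{\sqrt{3}}{2}\right)\left(- 2 \sqrt{3} - 2\right)^n.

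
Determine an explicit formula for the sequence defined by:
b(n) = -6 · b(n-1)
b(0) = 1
Pure geometric recurrence with ratio -6.
By induction b(n) = b(0) · (-6)^n = \left(-6\right)^{n}.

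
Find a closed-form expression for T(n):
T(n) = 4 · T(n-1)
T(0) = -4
Pure geometric recurrence with ratio 4.
By induction T(n) = T(0) · (4)^n = - 4 \cdot 4^{n}.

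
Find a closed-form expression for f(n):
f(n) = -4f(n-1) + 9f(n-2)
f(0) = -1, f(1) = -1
Characteristic equation: x² + 4x - 9 = 0.
Discriminant Δ = (-4)² + 4·(9) = 52.
Roots r₁,₂ = (-4 ± √52)/2, so r₁ = -2 + \sqrt{13}, r₂ = - \sqrt{13} - 2.
General solution: f(n) = A·r₁^n + B·r₂^n.
From the initial conditions, A + B = -1 and r₁A + r₂B = -1.
Since r₁ - r₂ = √52: A = (-1 - (-1)r₂)/√52 = - \frac{1}{2} - \frac{3 \sqrt{13}}{26}, and B = -1 - A = - \frac{1}{2} + \frac{3 \sqrt{13}}{26}.
So f(n) = \left(- \frac{1}{2} - \frac{3 \sqrt{13}}{26}\right)\left(-2 + \sqrt{13}\right)^n + \left(- \frac{1}{2} + \frac{3 \sqrt{13}}{26}\right)\left(- \sqrt{13} - 2\right)^n.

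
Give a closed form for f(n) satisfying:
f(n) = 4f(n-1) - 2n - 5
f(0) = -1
First-order linear with linear forcing.
Homogeneous solution: f_h(n) = A·(4)^n.
Try particular f_p(n) = pn + q. Substituting:
  pn + q = 4(p(n-1) + q) - 2n - 5.
Matching the n-coefficient: p = 4p - 2 ⇒ p = \frac{2}{3}.
Matching constants: q = -4p + 4q - 5 ⇒ q = \frac{23}{9}.
General: f(n) = A·(4)^n + \frac{2 n}{3} + \frac{23}{9}.
Apply f(0) = -1: A + \frac{23}{9} = -1 ⇒ A = - \frac{32}{9}.
So f(n) = - \frac{32 \cdot 4^{n}}{9} + \frac{2 n}{3} + \frac{23}{9}.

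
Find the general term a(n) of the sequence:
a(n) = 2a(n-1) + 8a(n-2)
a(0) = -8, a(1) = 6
Characteristic equation: x² - 2x - 8 = 0, which factors as (x - (-2))(x - (4)) = 0.
Roots r₁ = -2, r₂ = 4 (distinct).
General solution: a(n) = A·(-2)^n + B·(4)^n.
From a(0) = -8: A + B = -8.
From a(1) = 6: -2A + 4B = 6.
Solving: A = - \frac{19}{3}, B = - \frac{5}{3}.
So a(n) = - \frac{19 \left(-2\right)^{n}}{3} - \frac{5 \cdot 4^{n}}{3}.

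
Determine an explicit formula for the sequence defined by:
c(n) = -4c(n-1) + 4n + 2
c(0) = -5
First-order linear with linear forcing.
Homogeneous solution: c_h(n) = A·(-4)^n.
Try particular c_p(n) = pn + q. Substituting:
  pn + q = -4(p(n-1) + q) + 4n + 2.
Matching the n-coefficient: p = -4p + 4 ⇒ p = \frac{4}{5}.
Matching constants: q = 4p - 4q + 2 ⇒ q = \frac{26}{25}.
General: c(n) = A·(-4)^n + \frac{4 n}{5} + \frac{26}{25}.
Apply c(0) = -5: A + \frac{26}{25} = -5 ⇒ A = - \frac{151}{25}.
So c(n) = - \frac{151 \left(-4\right)^{n}}{25} + \frac{4 n}{5} + \frac{26}{25}.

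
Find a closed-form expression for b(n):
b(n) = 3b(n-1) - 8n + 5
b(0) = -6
First-order linear with linear forcing.
Homogeneous solution: b_h(n) = A·(3)^n.
Try particular b_p(n) = pn + q. Substituting:
  pn + q = 3(p(n-1) + q) - 8n + 5.
Matching the n-coefficient: p = 3p - 8 ⇒ p = 4.
Matching constants: q = -3p + 3q + 5 ⇒ q = \frac{7}{2}.
General: b(n) = A·(3)^n + 4 n + \frac{7}{2}.
Apply b(0) = -6: A + \frac{7}{2} = -6 ⇒ A = - \frac{19}{2}.
So b(n) = - \frac{19 \cdot 3^{n}}{2} + 4 n + \frac{7}{2}.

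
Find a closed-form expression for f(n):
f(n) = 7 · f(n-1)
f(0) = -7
Pure geometric recurrence with ratio 7.
By induction f(n) = f(0) · (7)^n = - 7 \cdot 7^{n}.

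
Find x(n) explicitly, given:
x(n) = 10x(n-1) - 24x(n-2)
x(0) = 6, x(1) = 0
Characteristic equation: x² - 10x + 24 = 0, which factors as (x - (4))(x - (6)) = 0.
Roots r₁ = 4, r₂ = 6 (distinct).
General solution: x(n) = A·(4)^n + B·(6)^n.
From x(0) = 6: A + B = 6.
From x(1) = 0: 4A + 6B = 0.
Solving: A = 18, B = -12.
So x(n) = 18 \cdot 4^{n} - 12 \cdot 6^{n}.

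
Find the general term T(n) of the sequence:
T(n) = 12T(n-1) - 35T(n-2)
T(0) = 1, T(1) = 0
Characteristic equation: x² - 12x + 35 = 0, which factors as (x - (5))(x - (7)) = 0.
Roots r₁ = 5, r₂ = 7 (distinct).
General solution: T(n) = A·(5)^n + B·(7)^n.
From T(0) = 1: A + B = 1.
From T(1) = 0: 5A + 7B = 0.
Solving: A = \frac{7}{2}, B = - \frac{5}{2}.
So T(n) = \frac{7 \cdot 5^{n}}{2} - \frac{5 \cdot 7^{n}}{2}.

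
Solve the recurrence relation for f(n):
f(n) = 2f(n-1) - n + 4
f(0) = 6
First-order linear with linear forcing.
Homogeneous solution: f_h(n) = A·(2)^n.
Try particular f_p(n) = pn + q. Substituting:
  pn + q = 2(p(n-1) + q) - n + 4.
Matching the n-coefficient: p = 2p - 1 ⇒ p = 1.
Matching constants: q = -2p + 2q + 4 ⇒ q = -2.
General: f(n) = A·(2)^n + n - 2.
Apply f(0) = 6: A - 2 = 6 ⇒ A = 8.
So f(n) = 8 \cdot 2^{n} + n - 2.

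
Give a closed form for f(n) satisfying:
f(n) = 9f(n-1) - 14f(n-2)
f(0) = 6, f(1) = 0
Characteristic equation: x² - 9x + 14 = 0, which factors as (x - (7))(x - (2)) = 0.
Roots r₁ = 7, r₂ = 2 (distinct).
General solution: f(n) = A·(7)^n + B·(2)^n.
From f(0) = 6: A + B = 6.
From f(1) = 0: 7A + 2B = 0.
Solving: A = - \frac{12}{5}, B = \frac{42}{5}.
So f(n) = \frac{42 \cdot 2^{n}}{5} - \frac{12 \cdot 7^{n}}{5}.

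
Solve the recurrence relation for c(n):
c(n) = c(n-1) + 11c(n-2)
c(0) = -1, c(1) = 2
Characteristic equation: x² - x - 11 = 0.
Discriminant Δ = (1)² + 4·(11) = 45.
Roots r₁,₂ = (1 ± √45)/2, so r₁ = \frac{1}{2} + \frac{3 \sqrt{5}}{2}, r₂ = \frac{1}{2} - \frac{3 \sqrt{5}}{2}.
General solution: c(n) = A·r₁^n + B·r₂^n.
From the initial conditions, A + B = -1 and r₁A + r₂B = 2.
Since r₁ - r₂ = √45: A = (2 - (-1)r₂)/√45 = - \frac{1}{2} + \frac{\sqrt{5}}{6}, and B = -1 - A = - \frac{1}{2} - \frac{\sqrt{5}}{6}.
So c(n) = \left(- \frac{1}{2} + \frac{\sqrt{5}}{6}\right)\left(\frac{1}{2} + \frac{3 \sqrt{5}}{2}\right)^n + \left(- \frac{1}{2} - \frac{\sqrt{5}}{6}\right)\left(\frac{1}{2} - \frac{3 \sqrt{5}}{2}\right)^n.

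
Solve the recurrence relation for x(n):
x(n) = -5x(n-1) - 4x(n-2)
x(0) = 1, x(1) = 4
Characteristic equation: x² + 5x + 4 = 0, which factors as (x - (-4))(x - (-1)) = 0.
Roots r₁ = -4, r₂ = -1 (distinct).
General solution: x(n) = A·(-4)^n + B·(-1)^n.
From x(0) = 1: A + B = 1.
From x(1) = 4: -4A - B = 4.
Solving: A = - \frac{5}{3}, B = \frac{8}{3}.
So x(n) = \frac{8 \left(-1\right)^{n}}{3} - \frac{5 \left(-4\right)^{n}}{3}.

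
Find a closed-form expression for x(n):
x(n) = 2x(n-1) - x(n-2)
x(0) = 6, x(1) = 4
Characteristic equation: x² - 2x + 1 = 0, which is (x - (1))².
Repeated root r = 1.
General solution: x(n) = (A + Bn)·(1)^n.
From x(0) = 6: A = 6.
From x(1) = 4: (A + B)·(1) = 4 ⇒ B = -2.
So x(n) = \left(6 - 2 n\right) \cdot (1)^n.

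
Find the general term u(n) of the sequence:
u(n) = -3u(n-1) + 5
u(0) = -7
First-order linear non-homogeneous.
Homogeneous solution: u_h(n) = A·(-3)^n.
Try constant particular solution u_p = K: K = -3K + 5 ⇒ K = \frac{5}{4}.
General: u(n) = A·(-3)^n + \frac{5}{4}.
Apply u(0) = -7: A + \frac{5}{4} = -7 ⇒ A = - \frac{33}{4}.
So u(n) = \frac{5}{4} - \frac{33 \left(-3\right)^{n}}{4}.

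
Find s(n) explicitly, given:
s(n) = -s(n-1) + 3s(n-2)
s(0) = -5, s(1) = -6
Characteristic equation: x² + x - 3 = 0.
Discriminant Δ = (-1)² + 4·(3) = 13.
Roots r₁,₂ = (-1 ± √13)/2, so r₁ = - \frac{1}{2} + \frac{\sqrt{13}}{2}, r₂ = - \frac{\sqrt{13}}{2} - \frac{1}{2}.
General solution: s(n) = A·r₁^n + B·r₂^n.
From the initial conditions, A + B = -5 and r₁A + r₂B = -6.
Since r₁ - r₂ = √13: A = (-6 - (-5)r₂)/√13 = - \frac{5}{2} - \frac{17 \sqrt{13}}{26}, and B = -5 - A = - \frac{5}{2} + \frac{17 \sqrt{13}}{26}.
So s(n) = \left(- \frac{5}{2} - \frac{17 \sqrt{13}}{26}\right)\left(- \frac{1}{2} + \frac{\sqrt{13}}{2}\right)^n + \left(- \frac{5}{2} + \frac{17 \sqrt{13}}{26}\right)\left(- \frac{\sqrt{13}}{2} - \frac{1}{2}\right)^n.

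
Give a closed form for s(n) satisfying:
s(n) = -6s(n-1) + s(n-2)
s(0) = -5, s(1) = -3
Characteristic equation: x² + 6x - 1 = 0.
Discriminant Δ = (-6)² + 4·(1) = 40.
Roots r₁,₂ = (-6 ± √40)/2, so r₁ = -3 + \sqrt{10}, r₂ = - \sqrt{10} - 3.
General solution: s(n) = A·r₁^n + B·r₂^n.
From the initial conditions, A + B = -5 and r₁A + r₂B = -3.
Since r₁ - r₂ = √40: A = (-3 - (-5)r₂)/√40 = - \frac{9 \sqrt{10}}{10} - \frac{5}{2}, and B = -5 - A = - \frac{5}{2} + \frac{9 \sqrt{10}}{10}.
So s(n) = \left(- \frac{9 \sqrt{10}}{10} - \frac{5}{2}\right)\left(-3 + \sqrt{10}\right)^n + \left(- \frac{5}{2} + \frac{9 \sqrt{10}}{10}\right)\left(- \sqrt{10} - 3\right)^n.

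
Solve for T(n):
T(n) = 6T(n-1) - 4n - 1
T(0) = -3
First-order linear with linear forcing.
Homogeneous solution: T_h(n) = A·(6)^n.
Try particular T_p(n) = pn + q. Substituting:
  pn + q = 6(p(n-1) + q) - 4n - 1.
Matching the n-coefficient: p = 6p - 4 ⇒ p = \frac{4}{5}.
Matching constants: q = -6p + 6q - 1 ⇒ q = \frac{29}{25}.
General: T(n) = A·(6)^n + \frac{4 n}{5} + \frac{29}{25}.
Apply T(0) = -3: A + \frac{29}{25} = -3 ⇒ A = - \frac{104}{25}.
So T(n) = - \frac{104 \cdot 6^{n}}{25} + \frac{4 n}{5} + \frac{29}{25}.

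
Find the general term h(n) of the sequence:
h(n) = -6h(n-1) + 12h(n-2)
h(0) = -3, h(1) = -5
Characteristic equation: x² + 6x - 12 = 0.
Discriminant Δ = (-6)² + 4·(12) = 84.
Roots r₁,₂ = (-6 ± √84)/2, so r₁ = -3 + \sqrt{21}, r₂ = - \sqrt{21} - 3.
General solution: h(n) = A·r₁^n + B·r₂^n.
From the initial conditions, A + B = -3 and r₁A + r₂B = -5.
Since r₁ - r₂ = √84: A = (-5 - (-3)r₂)/√84 = - \frac{\sqrt{21}}{3} - \frac{3}{2}, and B = -3 - A = - \frac{3}{2} + \frac{\sqrt{21}}{3}.
So h(n) = \left(- \frac{\sqrt{21}}{3} - \frac{3}{2}\right)\left(-3 + \sqrt{21}\right)^n + \left(- \frac{3}{2} + \frac{\sqrt{21}}{3}\right)\left(- \sqrt{21} - 3\right)^n.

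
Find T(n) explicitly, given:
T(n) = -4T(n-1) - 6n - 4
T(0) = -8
First-order linear with linear forcing.
Homogeneous solution: T_h(n) = A·(-4)^n.
Try particular T_p(n) = pn + q. Substituting:
  pn + q = -4(p(n-1) + q) - 6n - 4.
Matching the n-coefficient: p = -4p - 6 ⇒ p = - \frac{6}{5}.
Matching constants: q = 4p - 4q - 4 ⇒ q = - \frac{44}{25}.
General: T(n) = A·(-4)^n - \frac{6 n}{5} - \frac{44}{25}.
Apply T(0) = -8: A - \frac{44}{25} = -8 ⇒ A = - \frac{156}{25}.
So T(n) = - \frac{156 \left(-4\right)^{n}}{25} - \frac{6 n}{5} - \frac{44}{25}.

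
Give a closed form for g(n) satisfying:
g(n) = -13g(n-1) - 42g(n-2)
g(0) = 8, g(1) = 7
Characteristic equation: x² + 13x + 42 = 0, which factors as (x - (-6))(x - (-7)) = 0.
Roots r₁ = -6, r₂ = -7 (distinct).
General solution: g(n) = A·(-6)^n + B·(-7)^n.
From g(0) = 8: A + B = 8.
From g(1) = 7: -6A - 7B = 7.
Solving: A = 63, B = -55.
So g(n) = 63 \left(-6\right)^{n} - 55 \left(-7\right)^{n}.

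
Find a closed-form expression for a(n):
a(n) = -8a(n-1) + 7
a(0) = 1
First-order linear non-homogeneous.
Homogeneous solution: a_h(n) = A·(-8)^n.
Try constant particular solution a_p = K: K = -8K + 7 ⇒ K = \frac{7}{9}.
General: a(n) = A·(-8)^n + \frac{7}{9}.
Apply a(0) = 1: A + \frac{7}{9} = 1 ⇒ A = \frac{2}{9}.
So a(n) = \frac{2 \left(-8\right)^{n}}{9} + \frac{7}{9}.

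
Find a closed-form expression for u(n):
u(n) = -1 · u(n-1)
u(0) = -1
Pure geometric recurrence with ratio -1.
By induction u(n) = u(0) · (-1)^n = - \left(-1\right)^{n}.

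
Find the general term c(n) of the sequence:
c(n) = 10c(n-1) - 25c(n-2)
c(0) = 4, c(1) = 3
Characteristic equation: x² - 10x + 25 = 0, which is (x - (5))².
Repeated root r = 5.
General solution: c(n) = (A + Bn)·(5)^n.
From c(0) = 4: A = 4.
From c(1) = 3: (A + B)·(5) = 3 ⇒ B = - \frac{17}{5}.
So c(n) = \left(4 - \frac{17 n}{5}\right) \cdot (5)^n.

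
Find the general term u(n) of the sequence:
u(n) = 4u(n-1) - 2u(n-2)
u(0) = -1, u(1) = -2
Characteristic equation: x² - 4x + 2 = 0.
Discriminant Δ = (4)² + 4·(-2) = 8.
Roots r₁,₂ = (4 ± √8)/2, so r₁ = \sqrt{2} + 2, r₂ = 2 - \sqrt{2}.
General solution: u(n) = A·r₁^n + B·r₂^n.
From the initial conditions, A + B = -1 and r₁A + r₂B = -2.
Since r₁ - r₂ = √8: A = (-2 - (-1)r₂)/√8 = - \frac{1}{2}, and B = -1 - A = - \frac{1}{2}.
So u(n) = \left(- \frac{1}{2}\right)\left(\sqrt{2} + 2\right)^n + \left(- \frac{1}{2}\right)\left(2 - \sqrt{2}\right)^n.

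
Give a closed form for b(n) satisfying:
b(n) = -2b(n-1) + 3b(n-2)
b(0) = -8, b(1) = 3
Characteristic equation: x² + 2x - 3 = 0, which factors as (x - (1))(x - (-3)) = 0.
Roots r₁ = 1, r₂ = -3 (distinct).
General solution: b(n) = A·(1)^n + B·(-3)^n.
From b(0) = -8: A + B = -8.
From b(1) = 3: A - 3B = 3.
Solving: A = - \frac{21}{4}, B = - \frac{11}{4}.
So b(n) = - \frac{11 \left(-3\right)^{n}}{4} - \frac{21}{4}.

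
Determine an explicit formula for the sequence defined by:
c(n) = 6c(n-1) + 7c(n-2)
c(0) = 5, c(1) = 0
Characteristic equation: x² - 6x - 7 = 0, which factors as (x - (-1))(x - (7)) = 0.
Roots r₁ = -1, r₂ = 7 (distinct).
General solution: c(n) = A·(-1)^n + B·(7)^n.
From c(0) = 5: A + B = 5.
From c(1) = 0: -A + 7B = 0.
Solving: A = \frac{35}{8}, B = \frac{5}{8}.
So c(n) = \frac{35 \left(-1\right)^{n}}{8} + \frac{5 \cdot 7^{n}}{8}.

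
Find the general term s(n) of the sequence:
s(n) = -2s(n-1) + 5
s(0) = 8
First-order linear non-homogeneous.
Homogeneous solution: s_h(n) = A·(-2)^n.
Try constant particular solution s_p = K: K = -2K + 5 ⇒ K = \frac{5}{3}.
General: s(n) = A·(-2)^n + \frac{5}{3}.
Apply s(0) = 8: A + \frac{5}{3} = 8 ⇒ A = \frac{19}{3}.
So s(n) = \frac{19 \left(-2\right)^{n}}{3} + \frac{5}{3}.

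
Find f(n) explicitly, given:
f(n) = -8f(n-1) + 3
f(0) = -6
First-order linear non-homogeneous.
Homogeneous solution: f_h(n) = A·(-8)^n.
Try constant particular solution f_p = K: K = -8K + 3 ⇒ K = \frac{1}{3}.
General: f(n) = A·(-8)^n + \frac{1}{3}.
Apply f(0) = -6: A + \frac{1}{3} = -6 ⇒ A = - \frac{19}{3}.
So f(n) = \frac{1}{3} - \frac{19 \left(-8\right)^{n}}{3}.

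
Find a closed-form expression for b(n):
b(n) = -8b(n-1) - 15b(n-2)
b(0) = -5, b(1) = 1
Characteristic equation: x² + 8x + 15 = 0, which factors as (x - (-3))(x - (-5)) = 0.
Roots r₁ = -3, r₂ = -5 (distinct).
General solution: b(n) = A·(-3)^n + B·(-5)^n.
From b(0) = -5: A + B = -5.
From b(1) = 1: -3A - 5B = 1.
Solving: A = -12, B = 7.
So b(n) = - 12 \left(-3\right)^{n} + 7 \left(-5\right)^{n}.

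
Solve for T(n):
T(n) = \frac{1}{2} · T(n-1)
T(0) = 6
Pure geometric recurrence with ratio \frac{1}{2}.
By induction T(n) = T(0) · (\frac{1}{2})^n = 6 \cdot 2^{- n}.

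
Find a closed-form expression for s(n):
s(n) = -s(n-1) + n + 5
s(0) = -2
First-order linear with linear forcing.
Homogeneous solution: s_h(n) = A·(-1)^n.
Try particular s_p(n) = pn + q. Substituting:
  pn + q = -(p(n-1) + q) + n + 5.
Matching the n-coefficient: p = -p + 1 ⇒ p = \frac{1}{2}.
Matching constants: q = p - q + 5 ⇒ q = \frac{11}{4}.
General: s(n) = A·(-1)^n + \frac{n}{2} + \frac{11}{4}.
Apply s(0) = -2: A + \frac{11}{4} = -2 ⇒ A = - \frac{19}{4}.
So s(n) = - \frac{19 \left(-1\right)^{n}}{4} + \frac{n}{2} + \frac{11}{4}.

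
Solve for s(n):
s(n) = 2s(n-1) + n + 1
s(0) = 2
First-order linear with linear forcing.
Homogeneous solution: s_h(n) = A·(2)^n.
Try particular s_p(n) = pn + q. Substituting:
  pn + q = 2(p(n-1) + q) + n + 1.
Matching the n-coefficient: p = 2p + 1 ⇒ p = -1.
Matching constants: q = -2p + 2q + 1 ⇒ q = -3.
General: s(n) = A·(2)^n - n - 3.
Apply s(0) = 2: A - 3 = 2 ⇒ A = 5.
So s(n) = 5 \cdot 2^{n} - n - 3.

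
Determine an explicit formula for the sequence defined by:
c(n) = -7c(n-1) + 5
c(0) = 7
First-order linear non-homogeneous.
Homogeneous solution: c_h(n) = A·(-7)^n.
Try constant particular solution c_p = K: K = -7K + 5 ⇒ K = \frac{5}{8}.
General: c(n) = A·(-7)^n + \frac{5}{8}.
Apply c(0) = 7: A + \frac{5}{8} = 7 ⇒ A = \frac{51}{8}.
So c(n) = \frac{51 \left(-7\right)^{n}}{8} + \frac{5}{8}.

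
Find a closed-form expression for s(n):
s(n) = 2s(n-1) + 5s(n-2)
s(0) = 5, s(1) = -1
Characteristic equation: x² - 2x - 5 = 0.
Discriminant Δ = (2)² + 4·(5) = 24.
Roots r₁,₂ = (2 ± √24)/2, so r₁ = 1 + \sqrt{6}, r₂ = 1 - \sqrt{6}.
General solution: s(n) = A·r₁^n + B·r₂^n.
From the initial conditions, A + B = 5 and r₁A + r₂B = -1.
Since r₁ - r₂ = √24: A = (-1 - (5)r₂)/√24 = \frac{5}{2} - \frac{\sqrt{6}}{2}, and B = 5 - A = \frac{\sqrt{6}}{2} + \frac{5}{2}.
So s(n) = \left(\frac{5}{2} - \frac{\sqrt{6}}{2}\right)\left(1 + \sqrt{6}\right)^n + \left(\frac{\sqrt{6}}{2} + \frac{5}{2}\right)\left(1 - \sqrt{6}\right)^n.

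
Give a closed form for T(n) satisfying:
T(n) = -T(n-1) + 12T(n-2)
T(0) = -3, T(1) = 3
Characteristic equation: x² + x - 12 = 0, which factors as (x - (-4))(x - (3)) = 0.
Roots r₁ = -4, r₂ = 3 (distinct).
General solution: T(n) = A·(-4)^n + B·(3)^n.
From T(0) = -3: A + B = -3.
From T(1) = 3: -4A + 3B = 3.
Solving: A = - \frac{12}{7}, B = - \frac{9}{7}.
So T(n) = - \frac{12 \left(-4\right)^{n}}{7} - \frac{9 \cdot 3^{n}}{7}.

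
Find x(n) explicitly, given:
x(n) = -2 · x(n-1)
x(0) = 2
Pure geometric recurrence with ratio -2.
By induction x(n) = x(0) · (-2)^n = 2 \left(-2\right)^{n}.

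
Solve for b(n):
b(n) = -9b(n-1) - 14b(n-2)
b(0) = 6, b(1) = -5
Characteristic equation: x² + 9x + 14 = 0, which factors as (x - (-7))(x - (-2)) = 0.
Roots r₁ = -7, r₂ = -2 (distinct).
General solution: b(n) = A·(-7)^n + B·(-2)^n.
From b(0) = 6: A + B = 6.
From b(1) = -5: -7A - 2B = -5.
Solving: A = - \frac{7}{5}, B = \frac{37}{5}.
So b(n) = \frac{37 \left(-2\right)^{n}}{5} - \frac{7 \left(-7\right)^{n}}{5}.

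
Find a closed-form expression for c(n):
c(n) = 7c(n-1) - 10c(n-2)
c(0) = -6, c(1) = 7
Characteristic equation: x² - 7x + 10 = 0, which factors as (x - (2))(x - (5)) = 0.
Roots r₁ = 2, r₂ = 5 (distinct).
General solution: c(n) = A·(2)^n + B·(5)^n.
From c(0) = -6: A + B = -6.
From c(1) = 7: 2A + 5B = 7.
Solving: A = - \frac{37}{3}, B = \frac{19}{3}.
So c(n) = - \frac{37 \cdot 2^{n}}{3} + \frac{19 \cdot 5^{n}}{3}.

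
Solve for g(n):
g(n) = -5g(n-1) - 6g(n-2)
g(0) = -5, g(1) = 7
Characteristic equation: x² + 5x + 6 = 0, which factors as (x - (-3))(x - (-2)) = 0.
Roots r₁ = -3, r₂ = -2 (distinct).
General solution: g(n) = A·(-3)^n + B·(-2)^n.
From g(0) = -5: A + B = -5.
From g(1) = 7: -3A - 2B = 7.
Solving: A = 3, B = -8.
So g(n) = - 8 \left(-2\right)^{n} + 3 \left(-3\right)^{n}.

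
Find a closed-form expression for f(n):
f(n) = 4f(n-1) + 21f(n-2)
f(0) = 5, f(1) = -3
Characteristic equation: x² - 4x - 21 = 0, which factors as (x - (7))(x - (-3)) = 0.
Roots r₁ = 7, r₂ = -3 (distinct).
General solution: f(n) = A·(7)^n + B·(-3)^n.
From f(0) = 5: A + B = 5.
From f(1) = -3: 7A - 3B = -3.
Solving: A = \frac{6}{5}, B = \frac{19}{5}.
So f(n) = \frac{19 \left(-3\right)^{n}}{5} + \frac{6 \cdot 7^{n}}{5}.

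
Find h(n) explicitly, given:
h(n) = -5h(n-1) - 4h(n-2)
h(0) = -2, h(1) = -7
Characteristic equation: x² + 5x + 4 = 0, which factors as (x - (-4))(x - (-1)) = 0.
Roots r₁ = -4, r₂ = -1 (distinct).
General solution: h(n) = A·(-4)^n + B·(-1)^n.
From h(0) = -2: A + B = -2.
From h(1) = -7: -4A - B = -7.
Solving: A = 3, B = -5.
So h(n) = - 5 \left(-1\right)^{n} + 3 \left(-4\right)^{n}.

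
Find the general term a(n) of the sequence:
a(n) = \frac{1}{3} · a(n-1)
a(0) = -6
Pure geometric recurrence with ratio \frac{1}{3}.
By induction a(n) = a(0) · (\frac{1}{3})^n = - 6 \cdot 3^{- n}.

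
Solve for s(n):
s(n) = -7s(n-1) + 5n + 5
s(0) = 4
First-order linear with linear forcing.
Homogeneous solution: s_h(n) = A·(-7)^n.
Try particular s_p(n) = pn + q. Substituting:
  pn + q = -7(p(n-1) + q) + 5n + 5.
Matching the n-coefficient: p = -7p + 5 ⇒ p = \frac{5}{8}.
Matching constants: q = 7p - 7q + 5 ⇒ q = \frac{75}{64}.
General: s(n) = A·(-7)^n + \frac{5 n}{8} + \frac{75}{64}.
Apply s(0) = 4: A + \frac{75}{64} = 4 ⇒ A = \frac{181}{64}.
So s(n) = \frac{181 \left(-7\right)^{n}}{64} + \frac{5 n}{8} + \frac{75}{64}.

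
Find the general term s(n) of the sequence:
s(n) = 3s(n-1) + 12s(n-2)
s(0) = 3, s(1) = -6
Characteristic equation: x² - 3x - 12 = 0.
Discriminant Δ = (3)² + 4·(12) = 57.
Roots r₁,₂ = (3 ± √57)/2, so r₁ = \frac{3}{2} + \frac{\sqrt{57}}{2}, r₂ = \frac{3}{2} - \frac{\sqrt{57}}{2}.
General solution: s(n) = A·r₁^n + B·r₂^n.
From the initial conditions, A + B = 3 and r₁A + r₂B = -6.
Since r₁ - r₂ = √57: A = (-6 - (3)r₂)/√57 = \frac{3}{2} - \frac{7 \sqrt{57}}{38}, and B = 3 - A = \frac{7 \sqrt{57}}{38} + \frac{3}{2}.
So s(n) = \left(\frac{3}{2} - \frac{7 \sqrt{57}}{38}\right)\left(\frac{3}{2} + \frac{\sqrt{57}}{2}\right)^n + \left(\frac{7 \sqrt{57}}{38} + \frac{3}{2}\right)\left(\frac{3}{2} - \frac{\sqrt{57}}{2}\right)^n.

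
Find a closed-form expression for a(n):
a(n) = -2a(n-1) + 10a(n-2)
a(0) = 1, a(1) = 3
Characteristic equation: x² + 2x - 10 = 0.
Discriminant Δ = (-2)² + 4·(10) = 44.
Roots r₁,₂ = (-2 ± √44)/2, so r₁ = -1 + \sqrt{11}, r₂ = - \sqrt{11} - 1.
General solution: a(n) = A·r₁^n + B·r₂^n.
From the initial conditions, A + B = 1 and r₁A + r₂B = 3.
Since r₁ - r₂ = √44: A = (3 - (1)r₂)/√44 = \frac{1}{2} + \frac{2 \sqrt{11}}{11}, and B = 1 - A = \frac{1}{2} - \frac{2 \sqrt{11}}{11}.
So a(n) = \left(\frac{1}{2} + \frac{2 \sqrt{11}}{11}\right)\left(-1 + \sqrt{11}\right)^n + \left(\frac{1}{2} - \frac{2 \sqrt{11}}{11}\right)\left(- \sqrt{11} - 1\right)^n.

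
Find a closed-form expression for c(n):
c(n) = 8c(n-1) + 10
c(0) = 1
First-order linear non-homogeneous.
Homogeneous solution: c_h(n) = A·(8)^n.
Try constant particular solution c_p = K: K = 8K + 10 ⇒ K = - \frac{10}{7}.
General: c(n) = A·(8)^n - \frac{10}{7}.
Apply c(0) = 1: A - \frac{10}{7} = 1 ⇒ A = \frac{17}{7}.
So c(n) = \frac{17 \cdot 8^{n}}{7} - \frac{10}{7}.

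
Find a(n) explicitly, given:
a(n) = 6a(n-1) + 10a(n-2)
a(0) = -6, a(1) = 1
Characteristic equation: x² - 6x - 10 = 0.
Discriminant Δ = (6)² + 4·(10) = 76.
Roots r₁,₂ = (6 ± √76)/2, so r₁ = 3 + \sqrt{19}, r₂ = 3 - \sqrt{19}.
General solution: a(n) = A·r₁^n + B·r₂^n.
From the initial conditions, A + B = -6 and r₁A + r₂B = 1.
Since r₁ - r₂ = √76: A = (1 - (-6)r₂)/√76 = -3 + \frac{\sqrt{19}}{2}, and B = -6 - A = -3 - \frac{\sqrt{19}}{2}.
So a(n) = \left(-3 + \frac{\sqrt{19}}{2}\right)\left(3 + \sqrt{19}\right)^n + \left(-3 - \frac{\sqrt{19}}{2}\right)\left(3 - \sqrt{19}\right)^n.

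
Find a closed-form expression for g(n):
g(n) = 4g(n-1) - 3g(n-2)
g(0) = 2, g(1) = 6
Characteristic equation: x² - 4x + 3 = 0, which factors as (x - (3))(x - (1)) = 0.
Roots r₁ = 3, r₂ = 1 (distinct).
General solution: g(n) = A·(3)^n + B·(1)^n.
From g(0) = 2: A + B = 2.
From g(1) = 6: 3A + B = 6.
Solving: A = 2, B = 0.
So g(n) = 2 \cdot 3^{n}.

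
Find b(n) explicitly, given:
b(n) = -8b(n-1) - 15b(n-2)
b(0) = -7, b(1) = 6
Characteristic equation: x² + 8x + 15 = 0, which factors as (x - (-5))(x - (-3)) = 0.
Roots r₁ = -5, r₂ = -3 (distinct).
General solution: b(n) = A·(-5)^n + B·(-3)^n.
From b(0) = -7: A + B = -7.
From b(1) = 6: -5A - 3B = 6.
Solving: A = \frac{15}{2}, B = - \frac{29}{2}.
So b(n) = - \frac{29 \left(-3\right)^{n}}{2} + \frac{15 \left(-5\right)^{n}}{2}.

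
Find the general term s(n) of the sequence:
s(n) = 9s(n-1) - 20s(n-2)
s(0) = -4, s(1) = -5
Characteristic equation: x² - 9x + 20 = 0, which factors as (x - (4))(x - (5)) = 0.
Roots r₁ = 4, r₂ = 5 (distinct).
General solution: s(n) = A·(4)^n + B·(5)^n.
From s(0) = -4: A + B = -4.
From s(1) = -5: 4A + 5B = -5.
Solving: A = -15, B = 11.
So s(n) = - 15 \cdot 4^{n} + 11 \cdot 5^{n}.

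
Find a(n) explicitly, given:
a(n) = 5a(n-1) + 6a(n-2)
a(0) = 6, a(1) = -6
Characteristic equation: x² - 5x - 6 = 0, which factors as (x - (-1))(x - (6)) = 0.
Roots r₁ = -1, r₂ = 6 (distinct).
General solution: a(n) = A·(-1)^n + B·(6)^n.
From a(0) = 6: A + B = 6.
From a(1) = -6: -A + 6B = -6.
Solving: A = 6, B = 0.
So a(n) = 6 \left(-1\right)^{n}.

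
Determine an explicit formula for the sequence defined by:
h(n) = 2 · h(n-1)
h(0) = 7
Pure geometric recurrence with ratio 2.
By induction h(n) = h(0) · (2)^n = 7 \cdot 2^{n}.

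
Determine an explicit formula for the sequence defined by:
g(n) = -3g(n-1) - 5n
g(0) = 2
First-order linear with linear forcing.
Homogeneous solution: g_h(n) = A·(-3)^n.
Try particular g_p(n) = pn + q. Substituting:
  pn + q = -3(p(n-1) + q) - 5n.
Matching the n-coefficient: p = -3p - 5 ⇒ p = - \frac{5}{4}.
Matching constants: q = 3p - 3q ⇒ q = - \frac{15}{16}.
General: g(n) = A·(-3)^n - \frac{5 n}{4} - \frac{15}{16}.
Apply g(0) = 2: A - \frac{15}{16} = 2 ⇒ A = \frac{47}{16}.
So g(n) = \frac{47 \left(-3\right)^{n}}{16} - \frac{5 n}{4} - \frac{15}{16}.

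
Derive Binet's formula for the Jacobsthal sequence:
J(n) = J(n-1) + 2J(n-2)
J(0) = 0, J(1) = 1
This is the Jacobsthal sequence.
Characteristic equation: x² - x - 2 = 0; roots r₁ = 2, r₂ = -1.
General: J(n) = A·r₁^n + B·r₂^n. Solving with J(0)=0, J(1)=1 gives A = \frac{1}{3}, B = - \frac{1}{3}.
So J(n) = - \frac{\left(-1\right)^{n}}{3} + \frac{2^{n}}{3}.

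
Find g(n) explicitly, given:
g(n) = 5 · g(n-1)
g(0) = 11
Pure geometric recurrence with ratio 5.
By induction g(n) = g(0) · (5)^n = 11 \cdot 5^{n}.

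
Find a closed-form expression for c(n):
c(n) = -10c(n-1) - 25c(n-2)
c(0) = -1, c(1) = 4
Characteristic equation: x² + 10x + 25 = 0, which is (x - (-5))².
Repeated root r = -5.
General solution: c(n) = (A + Bn)·(-5)^n.
From c(0) = -1: A = -1.
From c(1) = 4: (A + B)·(-5) = 4 ⇒ B = \frac{1}{5}.
So c(n) = \left(\frac{n}{5} - 1\right) \cdot (-5)^n.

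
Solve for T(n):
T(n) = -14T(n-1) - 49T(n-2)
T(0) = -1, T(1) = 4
Characteristic equation: x² + 14x + 49 = 0, which is (x - (-7))².
Repeated root r = -7.
General solution: T(n) = (A + Bn)·(-7)^n.
From T(0) = -1: A = -1.
From T(1) = 4: (A + B)·(-7) = 4 ⇒ B = \frac{3}{7}.
So T(n) = \left(\frac{3 n}{7} - 1\right) \cdot (-7)^n.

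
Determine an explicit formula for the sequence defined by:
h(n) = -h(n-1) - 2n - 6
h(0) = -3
First-order linear with linear forcing.
Homogeneous solution: h_h(n) = A·(-1)^n.
Try particular h_p(n) = pn + q. Substituting:
  pn + q = -(p(n-1) + q) - 2n - 6.
Matching the n-coefficient: p = -p - 2 ⇒ p = -1.
Matching constants: q = p - q - 6 ⇒ q = - \frac{7}{2}.
General: h(n) = A·(-1)^n - n - \frac{7}{2}.
Apply h(0) = -3: A - \frac{7}{2} = -3 ⇒ A = \frac{1}{2}.
So h(n) = \frac{\left(-1\right)^{n}}{2} - n - \frac{7}{2}.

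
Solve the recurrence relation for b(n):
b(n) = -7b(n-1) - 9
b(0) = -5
First-order linear non-homogeneous.
Homogeneous solution: b_h(n) = A·(-7)^n.
Try constant particular solution b_p = K: K = -7K - 9 ⇒ K = - \frac{9}{8}.
General: b(n) = A·(-7)^n - \frac{9}{8}.
Apply b(0) = -5: A - \frac{9}{8} = -5 ⇒ A = - \frac{31}{8}.
So b(n) = - \frac{31 \left(-7\right)^{n}}{8} - \frac{9}{8}.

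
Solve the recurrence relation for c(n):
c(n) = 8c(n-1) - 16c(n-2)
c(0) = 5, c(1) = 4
Characteristic equation: x² - 8x + 16 = 0, which is (x - (4))².
Repeated root r = 4.
General solution: c(n) = (A + Bn)·(4)^n.
From c(0) = 5: A = 5.
From c(1) = 4: (A + B)·(4) = 4 ⇒ B = -4.
So c(n) = \left(5 - 4 n\right) \cdot (4)^n.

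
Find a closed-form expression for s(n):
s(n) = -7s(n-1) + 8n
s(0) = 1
First-order linear with linear forcing.
Homogeneous solution: s_h(n) = A·(-7)^n.
Try particular s_p(n) = pn + q. Substituting:
  pn + q = -7(p(n-1) + q) + 8n.
Matching the n-coefficient: p = -7p + 8 ⇒ p = 1.
Matching constants: q = 7p - 7q ⇒ q = \frac{7}{8}.
General: s(n) = A·(-7)^n + n + \frac{7}{8}.
Apply s(0) = 1: A + \frac{7}{8} = 1 ⇒ A = \frac{1}{8}.
So s(n) = \frac{\left(-7\right)^{n}}{8} + n + \frac{7}{8}.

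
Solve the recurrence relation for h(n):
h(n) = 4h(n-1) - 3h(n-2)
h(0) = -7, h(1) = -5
Characteristic equation: x² - 4x + 3 = 0, which factors as (x - (3))(x - (1)) = 0.
Roots r₁ = 3, r₂ = 1 (distinct).
General solution: h(n) = A·(3)^n + B·(1)^n.
From h(0) = -7: A + B = -7.
From h(1) = -5: 3A + B = -5.
Solving: A = 1, B = -8.
So h(n) = 3^{n} - 8.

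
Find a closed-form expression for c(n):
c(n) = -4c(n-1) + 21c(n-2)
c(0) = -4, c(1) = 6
Characteristic equation: x² + 4x - 21 = 0, which factors as (x - (3))(x - (-7)) = 0.
Roots r₁ = 3, r₂ = -7 (distinct).
General solution: c(n) = A·(3)^n + B·(-7)^n.
From c(0) = -4: A + B = -4.
From c(1) = 6: 3A - 7B = 6.
Solving: A = - \frac{11}{5}, B = - \frac{9}{5}.
So c(n) = - \frac{9 \left(-7\right)^{n}}{5} - \frac{11 \cdot 3^{n}}{5}.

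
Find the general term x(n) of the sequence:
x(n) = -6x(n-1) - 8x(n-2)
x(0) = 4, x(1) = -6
Characteristic equation: x² + 6x + 8 = 0, which factors as (x - (-4))(x - (-2)) = 0.
Roots r₁ = -4, r₂ = -2 (distinct).
General solution: x(n) = A·(-4)^n + B·(-2)^n.
From x(0) = 4: A + B = 4.
From x(1) = -6: -4A - 2B = -6.
Solving: A = -1, B = 5.
So x(n) = 5 \left(-2\right)^{n} - \left(-4\right)^{n}.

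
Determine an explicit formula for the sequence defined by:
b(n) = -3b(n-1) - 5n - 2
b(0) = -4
First-order linear with linear forcing.
Homogeneous solution: b_h(n) = A·(-3)^n.
Try particular b_p(n) = pn + q. Substituting:
  pn + q = -3(p(n-1) + q) - 5n - 2.
Matching the n-coefficient: p = -3p - 5 ⇒ p = - \frac{5}{4}.
Matching constants: q = 3p - 3q - 2 ⇒ q = - \frac{23}{16}.
General: b(n) = A·(-3)^n - \frac{5 n}{4} - \frac{23}{16}.
Apply b(0) = -4: A - \frac{23}{16} = -4 ⇒ A = - \frac{41}{16}.
So b(n) = - \frac{41 \left(-3\right)^{n}}{16} - \frac{5 n}{4} - \frac{23}{16}.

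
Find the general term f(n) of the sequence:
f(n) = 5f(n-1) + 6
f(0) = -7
First-order linear non-homogeneous.
Homogeneous solution: f_h(n) = A·(5)^n.
Try constant particular solution f_p = K: K = 5K + 6 ⇒ K = - \frac{3}{2}.
General: f(n) = A·(5)^n - \frac{3}{2}.
Apply f(0) = -7: A - \frac{3}{2} = -7 ⇒ A = - \frac{11}{2}.
So f(n) = - \frac{11 \cdot 5^{n}}{2} - \frac{3}{2}.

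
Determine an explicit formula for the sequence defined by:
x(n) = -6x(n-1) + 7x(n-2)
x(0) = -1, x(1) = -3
Characteristic equation: x² + 6x - 7 = 0, which factors as (x - (1))(x - (-7)) = 0.
Roots r₁ = 1, r₂ = -7 (distinct).
General solution: x(n) = A·(1)^n + B·(-7)^n.
From x(0) = -1: A + B = -1.
From x(1) = -3: A - 7B = -3.
Solving: A = - \frac{5}{4}, B = \frac{1}{4}.
So x(n) = \frac{\left(-7\right)^{n}}{4} - \frac{5}{4}.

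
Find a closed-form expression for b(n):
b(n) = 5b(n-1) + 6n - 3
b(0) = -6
First-order linear with linear forcing.
Homogeneous solution: b_h(n) = A·(5)^n.
Try particular b_p(n) = pn + q. Substituting:
  pn + q = 5(p(n-1) + q) + 6n - 3.
Matching the n-coefficient: p = 5p + 6 ⇒ p = - \frac{3}{2}.
Matching constants: q = -5p + 5q - 3 ⇒ q = - \frac{9}{8}.
General: b(n) = A·(5)^n - \frac{3 n}{2} - \frac{9}{8}.
Apply b(0) = -6: A - \frac{9}{8} = -6 ⇒ A = - \frac{39}{8}.
So b(n) = - \frac{39 \cdot 5^{n}}{8} - \frac{3 n}{2} - \frac{9}{8}.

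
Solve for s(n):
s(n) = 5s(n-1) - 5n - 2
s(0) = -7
First-order linear with linear forcing.
Homogeneous solution: s_h(n) = A·(5)^n.
Try particular s_p(n) = pn + q. Substituting:
  pn + q = 5(p(n-1) + q) - 5n - 2.
Matching the n-coefficient: p = 5p - 5 ⇒ p = \frac{5}{4}.
Matching constants: q = -5p + 5q - 2 ⇒ q = \frac{33}{16}.
General: s(n) = A·(5)^n + \frac{5 n}{4} + \frac{33}{16}.
Apply s(0) = -7: A + \frac{33}{16} = -7 ⇒ A = - \frac{145}{16}.
So s(n) = - \frac{145 \cdot 5^{n}}{16} + \frac{5 n}{4} + \frac{33}{16}.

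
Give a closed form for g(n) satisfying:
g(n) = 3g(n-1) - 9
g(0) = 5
First-order linear non-homogeneous.
Homogeneous solution: g_h(n) = A·(3)^n.
Try constant particular solution g_p = K: K = 3K - 9 ⇒ K = \frac{9}{2}.
General: g(n) = A·(3)^n + \frac{9}{2}.
Apply g(0) = 5: A + \frac{9}{2} = 5 ⇒ A = \frac{1}{2}.
So g(n) = \frac{3^{n}}{2} + \frac{9}{2}.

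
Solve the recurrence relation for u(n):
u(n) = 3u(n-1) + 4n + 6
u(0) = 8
First-order linear with linear forcing.
Homogeneous solution: u_h(n) = A·(3)^n.
Try particular u_p(n) = pn + q. Substituting:
  pn + q = 3(p(n-1) + q) + 4n + 6.
Matching the n-coefficient: p = 3p + 4 ⇒ p = -2.
Matching constants: q = -3p + 3q + 6 ⇒ q = -6.
General: u(n) = A·(3)^n - 2 n - 6.
Apply u(0) = 8: A - 6 = 8 ⇒ A = 14.
So u(n) = 14 \cdot 3^{n} - 2 n - 6.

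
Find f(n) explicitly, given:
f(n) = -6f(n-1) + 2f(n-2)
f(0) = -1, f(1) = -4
Characteristic equation: x² + 6x - 2 = 0.
Discriminant Δ = (-6)² + 4·(2) = 44.
Roots r₁,₂ = (-6 ± √44)/2, so r₁ = -3 + \sqrt{11}, r₂ = - \sqrt{11} - 3.
General solution: f(n) = A·r₁^n + B·r₂^n.
From the initial conditions, A + B = -1 and r₁A + r₂B = -4.
Since r₁ - r₂ = √44: A = (-4 - (-1)r₂)/√44 = - \frac{7 \sqrt{11}}{22} - \frac{1}{2}, and B = -1 - A = - \frac{1}{2} + \frac{7 \sqrt{11}}{22}.
So f(n) = \left(- \frac{7 \sqrt{11}}{22} - \frac{1}{2}\right)\left(-3 + \sqrt{11}\right)^n + \left(- \frac{1}{2} + \frac{7 \sqrt{11}}{22}\right)\left(- \sqrt{11} - 3\right)^n.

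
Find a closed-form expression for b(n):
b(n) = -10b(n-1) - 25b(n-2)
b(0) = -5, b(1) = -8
Characteristic equation: x² + 10x + 25 = 0, which is (x - (-5))².
Repeated root r = -5.
General solution: b(n) = (A + Bn)·(-5)^n.
From b(0) = -5: A = -5.
From b(1) = -8: (A + B)·(-5) = -8 ⇒ B = \frac{33}{5}.
So b(n) = \left(\frac{33 n}{5} - 5\right) \cdot (-5)^n.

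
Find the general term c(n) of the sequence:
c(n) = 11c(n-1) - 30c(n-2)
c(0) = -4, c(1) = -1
Characteristic equation: x² - 11x + 30 = 0, which factors as (x - (6))(x - (5)) = 0.
Roots r₁ = 6, r₂ = 5 (distinct).
General solution: c(n) = A·(6)^n + B·(5)^n.
From c(0) = -4: A + B = -4.
From c(1) = -1: 6A + 5B = -1.
Solving: A = 19, B = -23.
So c(n) = - 23 \cdot 5^{n} + 19 \cdot 6^{n}.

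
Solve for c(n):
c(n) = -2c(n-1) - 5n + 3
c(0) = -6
First-order linear with linear forcing.
Homogeneous solution: c_h(n) = A·(-2)^n.
Try particular c_p(n) = pn + q. Substituting:
  pn + q = -2(p(n-1) + q) - 5n + 3.
Matching the n-coefficient: p = -2p - 5 ⇒ p = - \frac{5}{3}.
Matching constants: q = 2p - 2q + 3 ⇒ q = - \frac{1}{9}.
General: c(n) = A·(-2)^n - \frac{5 n}{3} - \frac{1}{9}.
Apply c(0) = -6: A - \frac{1}{9} = -6 ⇒ A = - \frac{53}{9}.
So c(n) = - \frac{53 \left(-2\right)^{n}}{9} - \frac{5 n}{3} - \frac{1}{9}.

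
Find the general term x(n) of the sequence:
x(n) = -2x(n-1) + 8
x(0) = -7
First-order linear non-homogeneous.
Homogeneous solution: x_h(n) = A·(-2)^n.
Try constant particular solution x_p = K: K = -2K + 8 ⇒ K = \frac{8}{3}.
General: x(n) = A·(-2)^n + \frac{8}{3}.
Apply x(0) = -7: A + \frac{8}{3} = -7 ⇒ A = - \frac{29}{3}.
So x(n) = \frac{8}{3} - \frac{29 \left(-2\right)^{n}}{3}.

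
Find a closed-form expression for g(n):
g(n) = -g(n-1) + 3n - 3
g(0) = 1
First-order linear with linear forcing.
Homogeneous solution: g_h(n) = A·(-1)^n.
Try particular g_p(n) = pn + q. Substituting:
  pn + q = -(p(n-1) + q) + 3n - 3.
Matching the n-coefficient: p = -p + 3 ⇒ p = \frac{3}{2}.
Matching constants: q = p - q - 3 ⇒ q = - \frac{3}{4}.
General: g(n) = A·(-1)^n + \frac{3 n}{2} - \frac{3}{4}.
Apply g(0) = 1: A - \frac{3}{4} = 1 ⇒ A = \frac{7}{4}.
So g(n) = \frac{7 \left(-1\right)^{n}}{4} + \frac{3 n}{2} - \frac{3}{4}.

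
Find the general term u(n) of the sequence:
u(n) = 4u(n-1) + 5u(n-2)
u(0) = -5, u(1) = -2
Characteristic equation: x² - 4x - 5 = 0, which factors as (x - (5))(x - (-1)) = 0.
Roots r₁ = 5, r₂ = -1 (distinct).
General solution: u(n) = A·(5)^n + B·(-1)^n.
From u(0) = -5: A + B = -5.
From u(1) = -2: 5A - B = -2.
Solving: A = - \frac{7}{6}, B = - \frac{23}{6}.
So u(n) = - \frac{23 \left(-1\right)^{n}}{6} - \frac{7 \cdot 5^{n}}{6}.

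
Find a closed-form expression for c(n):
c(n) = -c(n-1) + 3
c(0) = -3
First-order linear non-homogeneous.
Homogeneous solution: c_h(n) = A·(-1)^n.
Try constant particular solution c_p = K: K = -K + 3 ⇒ K = \frac{3}{2}.
General: c(n) = A·(-1)^n + \frac{3}{2}.
Apply c(0) = -3: A + \frac{3}{2} = -3 ⇒ A = - \frac{9}{2}.
So c(n) = \frac{3}{2} - \frac{9 \left(-1\right)^{n}}{2}.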